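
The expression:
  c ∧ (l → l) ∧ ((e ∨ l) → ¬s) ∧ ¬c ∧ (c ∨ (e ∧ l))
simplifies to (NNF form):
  False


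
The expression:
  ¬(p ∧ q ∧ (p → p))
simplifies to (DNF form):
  ¬p ∨ ¬q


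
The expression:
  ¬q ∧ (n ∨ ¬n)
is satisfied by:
  {q: False}


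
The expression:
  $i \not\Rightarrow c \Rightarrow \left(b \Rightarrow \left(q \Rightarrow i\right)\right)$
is always true.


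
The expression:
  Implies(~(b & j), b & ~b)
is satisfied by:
  {j: True, b: True}


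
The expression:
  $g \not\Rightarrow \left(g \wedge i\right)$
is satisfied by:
  {g: True, i: False}


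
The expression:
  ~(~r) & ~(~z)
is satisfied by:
  {r: True, z: True}


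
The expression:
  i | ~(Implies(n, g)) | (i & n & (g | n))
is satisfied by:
  {i: True, n: True, g: False}
  {i: True, g: False, n: False}
  {i: True, n: True, g: True}
  {i: True, g: True, n: False}
  {n: True, g: False, i: False}


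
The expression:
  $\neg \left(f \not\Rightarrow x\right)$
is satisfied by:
  {x: True, f: False}
  {f: False, x: False}
  {f: True, x: True}


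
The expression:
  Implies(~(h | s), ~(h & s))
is always true.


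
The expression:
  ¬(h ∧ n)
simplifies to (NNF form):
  ¬h ∨ ¬n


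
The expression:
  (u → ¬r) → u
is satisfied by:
  {u: True}


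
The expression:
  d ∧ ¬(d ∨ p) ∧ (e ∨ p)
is never true.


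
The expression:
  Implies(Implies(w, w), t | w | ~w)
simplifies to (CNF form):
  True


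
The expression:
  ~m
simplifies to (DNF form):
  ~m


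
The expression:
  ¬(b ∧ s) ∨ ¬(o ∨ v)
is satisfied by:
  {o: False, s: False, b: False, v: False}
  {v: True, o: False, s: False, b: False}
  {o: True, v: False, s: False, b: False}
  {v: True, o: True, s: False, b: False}
  {b: True, v: False, o: False, s: False}
  {b: True, v: True, o: False, s: False}
  {b: True, o: True, v: False, s: False}
  {b: True, v: True, o: True, s: False}
  {s: True, b: False, o: False, v: False}
  {s: True, v: True, b: False, o: False}
  {s: True, o: True, b: False, v: False}
  {v: True, s: True, o: True, b: False}
  {s: True, b: True, v: False, o: False}


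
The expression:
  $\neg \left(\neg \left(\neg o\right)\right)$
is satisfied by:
  {o: False}


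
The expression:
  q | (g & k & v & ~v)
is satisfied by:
  {q: True}


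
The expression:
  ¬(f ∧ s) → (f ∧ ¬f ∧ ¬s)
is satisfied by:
  {s: True, f: True}


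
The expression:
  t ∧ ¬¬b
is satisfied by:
  {t: True, b: True}


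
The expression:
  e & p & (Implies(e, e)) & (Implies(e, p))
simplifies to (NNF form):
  e & p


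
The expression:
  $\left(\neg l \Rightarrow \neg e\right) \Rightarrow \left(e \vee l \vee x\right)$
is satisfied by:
  {x: True, l: True, e: True}
  {x: True, l: True, e: False}
  {x: True, e: True, l: False}
  {x: True, e: False, l: False}
  {l: True, e: True, x: False}
  {l: True, e: False, x: False}
  {e: True, l: False, x: False}


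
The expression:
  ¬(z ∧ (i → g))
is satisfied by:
  {i: True, z: False, g: False}
  {i: False, z: False, g: False}
  {g: True, i: True, z: False}
  {g: True, i: False, z: False}
  {z: True, i: True, g: False}


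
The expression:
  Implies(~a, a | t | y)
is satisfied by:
  {a: True, y: True, t: True}
  {a: True, y: True, t: False}
  {a: True, t: True, y: False}
  {a: True, t: False, y: False}
  {y: True, t: True, a: False}
  {y: True, t: False, a: False}
  {t: True, y: False, a: False}


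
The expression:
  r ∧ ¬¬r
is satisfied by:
  {r: True}


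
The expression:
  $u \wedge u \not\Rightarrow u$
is never true.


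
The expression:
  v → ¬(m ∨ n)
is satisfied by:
  {n: False, v: False, m: False}
  {m: True, n: False, v: False}
  {n: True, m: False, v: False}
  {m: True, n: True, v: False}
  {v: True, m: False, n: False}


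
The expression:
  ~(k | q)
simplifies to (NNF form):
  ~k & ~q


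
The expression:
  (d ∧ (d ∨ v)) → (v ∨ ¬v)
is always true.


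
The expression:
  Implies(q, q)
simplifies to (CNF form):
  True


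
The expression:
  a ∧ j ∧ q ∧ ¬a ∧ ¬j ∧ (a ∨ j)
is never true.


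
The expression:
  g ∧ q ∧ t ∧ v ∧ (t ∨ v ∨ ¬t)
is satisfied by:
  {t: True, g: True, q: True, v: True}


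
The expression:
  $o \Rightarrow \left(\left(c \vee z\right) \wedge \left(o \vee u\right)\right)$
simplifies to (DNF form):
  $c \vee z \vee \neg o$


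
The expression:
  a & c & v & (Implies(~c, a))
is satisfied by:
  {a: True, c: True, v: True}


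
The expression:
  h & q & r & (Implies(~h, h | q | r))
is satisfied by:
  {r: True, h: True, q: True}


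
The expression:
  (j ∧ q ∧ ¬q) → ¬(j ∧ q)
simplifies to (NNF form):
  True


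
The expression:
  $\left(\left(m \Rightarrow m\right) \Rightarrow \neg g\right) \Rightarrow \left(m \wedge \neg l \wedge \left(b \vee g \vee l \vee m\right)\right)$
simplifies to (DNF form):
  $g \vee \left(m \wedge \neg l\right)$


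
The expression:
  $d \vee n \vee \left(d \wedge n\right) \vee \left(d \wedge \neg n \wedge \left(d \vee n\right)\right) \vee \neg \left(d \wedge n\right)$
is always true.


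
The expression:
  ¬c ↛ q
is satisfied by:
  {q: True, c: False}
  {c: False, q: False}
  {c: True, q: True}


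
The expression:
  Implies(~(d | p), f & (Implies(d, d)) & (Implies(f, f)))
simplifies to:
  d | f | p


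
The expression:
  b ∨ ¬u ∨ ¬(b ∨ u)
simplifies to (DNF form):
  b ∨ ¬u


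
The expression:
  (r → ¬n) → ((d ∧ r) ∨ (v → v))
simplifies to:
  True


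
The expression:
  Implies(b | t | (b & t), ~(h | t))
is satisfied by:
  {t: False, h: False, b: False}
  {b: True, t: False, h: False}
  {h: True, t: False, b: False}


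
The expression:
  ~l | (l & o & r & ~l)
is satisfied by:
  {l: False}


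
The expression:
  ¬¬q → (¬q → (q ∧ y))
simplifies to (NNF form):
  True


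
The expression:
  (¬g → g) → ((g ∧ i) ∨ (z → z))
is always true.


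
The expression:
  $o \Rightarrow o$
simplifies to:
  $\text{True}$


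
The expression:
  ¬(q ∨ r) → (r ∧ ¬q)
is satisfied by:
  {r: True, q: True}
  {r: True, q: False}
  {q: True, r: False}


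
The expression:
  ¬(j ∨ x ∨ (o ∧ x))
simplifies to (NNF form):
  ¬j ∧ ¬x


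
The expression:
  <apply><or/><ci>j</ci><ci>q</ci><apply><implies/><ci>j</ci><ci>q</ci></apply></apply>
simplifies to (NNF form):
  <true/>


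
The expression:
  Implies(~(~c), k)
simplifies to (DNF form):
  k | ~c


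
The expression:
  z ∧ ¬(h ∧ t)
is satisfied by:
  {z: True, h: False, t: False}
  {z: True, t: True, h: False}
  {z: True, h: True, t: False}


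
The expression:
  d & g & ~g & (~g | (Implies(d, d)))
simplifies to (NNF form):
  False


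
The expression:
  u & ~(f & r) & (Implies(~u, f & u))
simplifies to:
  u & (~f | ~r)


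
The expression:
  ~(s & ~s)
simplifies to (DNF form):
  True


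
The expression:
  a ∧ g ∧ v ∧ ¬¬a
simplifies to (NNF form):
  a ∧ g ∧ v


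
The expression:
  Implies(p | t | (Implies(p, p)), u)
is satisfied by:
  {u: True}


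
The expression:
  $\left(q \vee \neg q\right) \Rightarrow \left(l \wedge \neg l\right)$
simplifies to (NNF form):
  $\text{False}$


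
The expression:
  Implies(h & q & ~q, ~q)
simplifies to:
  True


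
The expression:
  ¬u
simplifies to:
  ¬u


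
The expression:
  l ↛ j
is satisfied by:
  {l: True, j: False}


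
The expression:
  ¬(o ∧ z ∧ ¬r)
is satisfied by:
  {r: True, o: False, z: False}
  {o: False, z: False, r: False}
  {r: True, z: True, o: False}
  {z: True, o: False, r: False}
  {r: True, o: True, z: False}
  {o: True, r: False, z: False}
  {r: True, z: True, o: True}


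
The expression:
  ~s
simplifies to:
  ~s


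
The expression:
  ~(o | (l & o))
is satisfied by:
  {o: False}


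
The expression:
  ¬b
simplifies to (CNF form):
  ¬b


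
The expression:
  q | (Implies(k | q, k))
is always true.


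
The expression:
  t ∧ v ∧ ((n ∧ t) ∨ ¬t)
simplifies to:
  n ∧ t ∧ v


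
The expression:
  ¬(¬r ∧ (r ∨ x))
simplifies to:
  r ∨ ¬x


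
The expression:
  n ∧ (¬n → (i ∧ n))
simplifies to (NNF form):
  n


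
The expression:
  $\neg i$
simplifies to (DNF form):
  $\neg i$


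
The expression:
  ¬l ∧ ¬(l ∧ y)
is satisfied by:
  {l: False}


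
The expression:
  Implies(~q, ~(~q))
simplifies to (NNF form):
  q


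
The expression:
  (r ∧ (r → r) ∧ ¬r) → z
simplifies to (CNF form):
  True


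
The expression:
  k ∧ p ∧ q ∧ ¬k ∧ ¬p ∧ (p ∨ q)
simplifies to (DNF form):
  False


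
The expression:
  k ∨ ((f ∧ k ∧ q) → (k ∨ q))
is always true.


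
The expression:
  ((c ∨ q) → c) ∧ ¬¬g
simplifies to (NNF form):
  g ∧ (c ∨ ¬q)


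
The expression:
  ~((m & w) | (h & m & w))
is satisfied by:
  {w: False, m: False}
  {m: True, w: False}
  {w: True, m: False}


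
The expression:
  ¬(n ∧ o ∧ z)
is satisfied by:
  {o: False, z: False, n: False}
  {n: True, o: False, z: False}
  {z: True, o: False, n: False}
  {n: True, z: True, o: False}
  {o: True, n: False, z: False}
  {n: True, o: True, z: False}
  {z: True, o: True, n: False}


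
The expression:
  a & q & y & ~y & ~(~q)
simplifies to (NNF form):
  False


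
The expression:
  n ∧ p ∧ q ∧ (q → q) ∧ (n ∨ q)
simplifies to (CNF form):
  n ∧ p ∧ q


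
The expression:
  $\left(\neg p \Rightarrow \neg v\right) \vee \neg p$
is always true.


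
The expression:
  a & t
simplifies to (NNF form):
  a & t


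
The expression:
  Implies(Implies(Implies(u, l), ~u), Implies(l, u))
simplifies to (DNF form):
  u | ~l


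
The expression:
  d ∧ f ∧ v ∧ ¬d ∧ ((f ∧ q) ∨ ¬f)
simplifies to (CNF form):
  False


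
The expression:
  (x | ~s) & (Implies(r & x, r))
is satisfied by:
  {x: True, s: False}
  {s: False, x: False}
  {s: True, x: True}


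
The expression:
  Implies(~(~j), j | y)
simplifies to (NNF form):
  True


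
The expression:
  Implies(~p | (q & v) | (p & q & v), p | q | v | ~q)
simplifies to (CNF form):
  True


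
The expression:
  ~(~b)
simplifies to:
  b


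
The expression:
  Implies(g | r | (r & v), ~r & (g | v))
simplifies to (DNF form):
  ~r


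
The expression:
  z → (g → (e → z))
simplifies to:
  True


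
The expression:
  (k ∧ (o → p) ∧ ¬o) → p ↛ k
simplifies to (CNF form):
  o ∨ ¬k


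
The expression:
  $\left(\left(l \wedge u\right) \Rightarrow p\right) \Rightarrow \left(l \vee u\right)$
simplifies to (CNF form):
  $l \vee u$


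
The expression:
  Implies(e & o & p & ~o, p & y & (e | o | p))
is always true.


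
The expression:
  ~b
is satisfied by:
  {b: False}


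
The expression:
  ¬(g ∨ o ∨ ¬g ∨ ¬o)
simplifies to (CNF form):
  False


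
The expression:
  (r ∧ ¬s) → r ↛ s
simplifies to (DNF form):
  True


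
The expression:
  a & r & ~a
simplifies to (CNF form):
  False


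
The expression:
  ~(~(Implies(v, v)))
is always true.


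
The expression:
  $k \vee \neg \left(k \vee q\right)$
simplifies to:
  $k \vee \neg q$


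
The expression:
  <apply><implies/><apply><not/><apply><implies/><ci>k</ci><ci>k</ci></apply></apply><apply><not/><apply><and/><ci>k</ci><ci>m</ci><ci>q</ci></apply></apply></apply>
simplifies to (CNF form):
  <true/>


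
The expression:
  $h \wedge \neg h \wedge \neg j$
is never true.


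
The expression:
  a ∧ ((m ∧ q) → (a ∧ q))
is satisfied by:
  {a: True}


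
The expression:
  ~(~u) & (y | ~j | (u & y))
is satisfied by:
  {y: True, u: True, j: False}
  {u: True, j: False, y: False}
  {j: True, y: True, u: True}


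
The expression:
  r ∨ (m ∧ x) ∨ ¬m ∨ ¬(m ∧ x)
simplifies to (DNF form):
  True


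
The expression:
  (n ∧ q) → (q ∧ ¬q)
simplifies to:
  ¬n ∨ ¬q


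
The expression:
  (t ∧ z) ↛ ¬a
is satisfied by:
  {t: True, z: True, a: True}


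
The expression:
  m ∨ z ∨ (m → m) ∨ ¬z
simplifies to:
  True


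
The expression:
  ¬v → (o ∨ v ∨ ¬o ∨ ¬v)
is always true.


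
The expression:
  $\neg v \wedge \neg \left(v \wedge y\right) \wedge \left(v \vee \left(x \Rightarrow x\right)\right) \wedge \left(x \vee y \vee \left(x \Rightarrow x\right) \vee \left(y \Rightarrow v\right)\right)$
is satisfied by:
  {v: False}


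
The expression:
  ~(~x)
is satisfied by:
  {x: True}


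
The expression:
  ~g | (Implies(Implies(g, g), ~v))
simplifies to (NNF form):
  ~g | ~v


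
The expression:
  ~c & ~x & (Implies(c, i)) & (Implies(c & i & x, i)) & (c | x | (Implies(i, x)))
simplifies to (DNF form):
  ~c & ~i & ~x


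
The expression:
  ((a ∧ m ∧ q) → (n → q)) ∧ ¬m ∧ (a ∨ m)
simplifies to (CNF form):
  a ∧ ¬m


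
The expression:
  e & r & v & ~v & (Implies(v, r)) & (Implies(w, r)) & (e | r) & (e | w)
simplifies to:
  False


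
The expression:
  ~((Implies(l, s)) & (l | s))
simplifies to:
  ~s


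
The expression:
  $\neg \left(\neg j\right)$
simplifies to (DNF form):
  $j$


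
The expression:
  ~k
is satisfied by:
  {k: False}


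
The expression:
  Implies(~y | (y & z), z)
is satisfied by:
  {y: True, z: True}
  {y: True, z: False}
  {z: True, y: False}


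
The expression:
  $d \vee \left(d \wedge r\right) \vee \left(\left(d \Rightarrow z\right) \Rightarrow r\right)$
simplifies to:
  $d \vee r$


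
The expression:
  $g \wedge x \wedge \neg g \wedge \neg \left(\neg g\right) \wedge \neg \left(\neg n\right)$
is never true.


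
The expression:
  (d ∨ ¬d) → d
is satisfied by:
  {d: True}


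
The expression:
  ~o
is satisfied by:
  {o: False}


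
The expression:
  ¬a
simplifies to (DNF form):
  ¬a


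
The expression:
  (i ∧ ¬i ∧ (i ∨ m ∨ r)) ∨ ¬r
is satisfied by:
  {r: False}


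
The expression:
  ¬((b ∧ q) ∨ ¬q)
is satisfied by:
  {q: True, b: False}


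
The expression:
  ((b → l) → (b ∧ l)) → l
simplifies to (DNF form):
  l ∨ ¬b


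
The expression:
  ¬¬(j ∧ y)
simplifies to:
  j ∧ y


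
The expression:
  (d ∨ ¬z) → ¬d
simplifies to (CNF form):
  ¬d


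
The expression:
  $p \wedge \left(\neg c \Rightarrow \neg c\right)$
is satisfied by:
  {p: True}


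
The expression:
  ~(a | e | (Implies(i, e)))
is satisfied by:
  {i: True, e: False, a: False}


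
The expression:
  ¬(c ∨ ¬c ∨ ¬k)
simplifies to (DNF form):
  False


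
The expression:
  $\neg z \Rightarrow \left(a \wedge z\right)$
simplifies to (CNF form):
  $z$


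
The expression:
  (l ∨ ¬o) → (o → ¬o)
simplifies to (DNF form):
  ¬l ∨ ¬o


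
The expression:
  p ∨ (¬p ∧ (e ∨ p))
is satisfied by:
  {e: True, p: True}
  {e: True, p: False}
  {p: True, e: False}


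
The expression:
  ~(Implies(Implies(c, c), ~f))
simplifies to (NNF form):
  f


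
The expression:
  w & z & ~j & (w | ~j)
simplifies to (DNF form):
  w & z & ~j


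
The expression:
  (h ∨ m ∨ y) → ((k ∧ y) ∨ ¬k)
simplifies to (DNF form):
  y ∨ (¬h ∧ ¬m) ∨ ¬k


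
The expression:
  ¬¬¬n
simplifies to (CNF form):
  ¬n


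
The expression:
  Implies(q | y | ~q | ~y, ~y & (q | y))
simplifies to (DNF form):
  q & ~y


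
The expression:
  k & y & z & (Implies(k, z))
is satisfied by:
  {z: True, y: True, k: True}


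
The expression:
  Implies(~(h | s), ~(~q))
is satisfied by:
  {s: True, q: True, h: True}
  {s: True, q: True, h: False}
  {s: True, h: True, q: False}
  {s: True, h: False, q: False}
  {q: True, h: True, s: False}
  {q: True, h: False, s: False}
  {h: True, q: False, s: False}


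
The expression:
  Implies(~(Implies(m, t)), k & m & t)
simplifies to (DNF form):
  t | ~m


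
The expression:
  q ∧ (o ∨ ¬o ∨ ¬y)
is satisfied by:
  {q: True}


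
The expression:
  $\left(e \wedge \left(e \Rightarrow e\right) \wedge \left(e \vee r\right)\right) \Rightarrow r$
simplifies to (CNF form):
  $r \vee \neg e$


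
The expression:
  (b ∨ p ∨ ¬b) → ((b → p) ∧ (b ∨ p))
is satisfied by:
  {p: True}


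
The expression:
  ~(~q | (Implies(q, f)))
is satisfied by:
  {q: True, f: False}


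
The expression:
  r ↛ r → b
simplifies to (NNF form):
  True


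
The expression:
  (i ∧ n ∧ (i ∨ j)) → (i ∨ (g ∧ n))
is always true.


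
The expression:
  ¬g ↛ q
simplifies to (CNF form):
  q ∨ ¬g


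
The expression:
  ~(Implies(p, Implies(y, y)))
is never true.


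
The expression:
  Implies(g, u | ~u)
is always true.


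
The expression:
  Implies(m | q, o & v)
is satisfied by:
  {o: True, v: True, m: False, q: False}
  {o: True, m: False, v: False, q: False}
  {v: True, o: False, m: False, q: False}
  {o: False, m: False, v: False, q: False}
  {o: True, q: True, v: True, m: False}
  {o: True, m: True, v: True, q: False}
  {q: True, o: True, m: True, v: True}


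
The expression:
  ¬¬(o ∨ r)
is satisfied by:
  {r: True, o: True}
  {r: True, o: False}
  {o: True, r: False}


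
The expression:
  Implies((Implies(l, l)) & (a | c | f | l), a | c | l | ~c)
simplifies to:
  True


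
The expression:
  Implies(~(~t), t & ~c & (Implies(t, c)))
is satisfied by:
  {t: False}


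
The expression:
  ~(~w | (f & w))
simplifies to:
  w & ~f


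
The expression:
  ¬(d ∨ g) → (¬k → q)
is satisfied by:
  {k: True, d: True, q: True, g: True}
  {k: True, d: True, q: True, g: False}
  {k: True, d: True, g: True, q: False}
  {k: True, d: True, g: False, q: False}
  {k: True, q: True, g: True, d: False}
  {k: True, q: True, g: False, d: False}
  {k: True, q: False, g: True, d: False}
  {k: True, q: False, g: False, d: False}
  {d: True, q: True, g: True, k: False}
  {d: True, q: True, g: False, k: False}
  {d: True, g: True, q: False, k: False}
  {d: True, g: False, q: False, k: False}
  {q: True, g: True, d: False, k: False}
  {q: True, d: False, g: False, k: False}
  {g: True, d: False, q: False, k: False}


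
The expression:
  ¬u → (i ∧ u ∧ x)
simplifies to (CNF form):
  u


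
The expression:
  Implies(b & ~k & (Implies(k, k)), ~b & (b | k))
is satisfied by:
  {k: True, b: False}
  {b: False, k: False}
  {b: True, k: True}


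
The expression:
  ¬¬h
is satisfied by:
  {h: True}


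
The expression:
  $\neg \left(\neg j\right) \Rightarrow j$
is always true.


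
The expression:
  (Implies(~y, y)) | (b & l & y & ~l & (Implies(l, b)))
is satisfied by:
  {y: True}


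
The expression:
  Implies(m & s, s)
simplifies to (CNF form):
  True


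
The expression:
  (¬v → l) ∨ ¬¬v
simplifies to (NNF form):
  l ∨ v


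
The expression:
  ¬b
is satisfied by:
  {b: False}


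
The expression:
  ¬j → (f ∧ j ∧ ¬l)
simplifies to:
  j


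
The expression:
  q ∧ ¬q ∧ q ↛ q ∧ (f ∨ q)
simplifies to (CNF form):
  False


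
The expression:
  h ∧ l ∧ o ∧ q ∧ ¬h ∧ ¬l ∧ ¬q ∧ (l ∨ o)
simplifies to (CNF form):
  False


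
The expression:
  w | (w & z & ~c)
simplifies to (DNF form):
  w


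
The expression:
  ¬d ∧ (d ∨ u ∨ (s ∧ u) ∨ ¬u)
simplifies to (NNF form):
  ¬d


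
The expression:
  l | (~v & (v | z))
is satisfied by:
  {z: True, l: True, v: False}
  {l: True, v: False, z: False}
  {z: True, l: True, v: True}
  {l: True, v: True, z: False}
  {z: True, v: False, l: False}


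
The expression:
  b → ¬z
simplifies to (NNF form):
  ¬b ∨ ¬z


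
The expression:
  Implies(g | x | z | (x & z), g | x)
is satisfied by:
  {x: True, g: True, z: False}
  {x: True, g: False, z: False}
  {g: True, x: False, z: False}
  {x: False, g: False, z: False}
  {x: True, z: True, g: True}
  {x: True, z: True, g: False}
  {z: True, g: True, x: False}


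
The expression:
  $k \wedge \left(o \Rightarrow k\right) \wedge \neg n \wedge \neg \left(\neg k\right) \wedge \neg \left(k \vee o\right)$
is never true.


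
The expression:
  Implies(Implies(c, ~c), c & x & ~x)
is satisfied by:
  {c: True}


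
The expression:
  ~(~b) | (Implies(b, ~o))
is always true.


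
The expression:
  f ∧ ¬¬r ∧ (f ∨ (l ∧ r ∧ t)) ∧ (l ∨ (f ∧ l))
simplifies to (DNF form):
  f ∧ l ∧ r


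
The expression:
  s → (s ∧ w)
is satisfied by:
  {w: True, s: False}
  {s: False, w: False}
  {s: True, w: True}


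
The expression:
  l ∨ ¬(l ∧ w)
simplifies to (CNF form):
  True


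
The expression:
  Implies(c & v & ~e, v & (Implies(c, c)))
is always true.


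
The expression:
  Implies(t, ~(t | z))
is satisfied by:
  {t: False}


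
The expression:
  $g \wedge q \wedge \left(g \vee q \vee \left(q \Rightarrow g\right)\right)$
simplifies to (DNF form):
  $g \wedge q$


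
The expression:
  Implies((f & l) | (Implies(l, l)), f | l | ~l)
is always true.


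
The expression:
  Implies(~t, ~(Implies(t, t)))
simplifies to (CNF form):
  t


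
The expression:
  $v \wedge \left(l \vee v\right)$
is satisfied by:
  {v: True}


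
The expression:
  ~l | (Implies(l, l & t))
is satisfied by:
  {t: True, l: False}
  {l: False, t: False}
  {l: True, t: True}


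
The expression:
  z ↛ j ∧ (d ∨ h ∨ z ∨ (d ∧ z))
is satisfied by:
  {z: True, j: False}


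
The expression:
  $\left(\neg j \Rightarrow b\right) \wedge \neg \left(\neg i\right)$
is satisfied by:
  {i: True, b: True, j: True}
  {i: True, b: True, j: False}
  {i: True, j: True, b: False}


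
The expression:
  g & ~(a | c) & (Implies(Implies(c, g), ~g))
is never true.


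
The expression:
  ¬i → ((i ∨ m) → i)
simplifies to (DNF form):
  i ∨ ¬m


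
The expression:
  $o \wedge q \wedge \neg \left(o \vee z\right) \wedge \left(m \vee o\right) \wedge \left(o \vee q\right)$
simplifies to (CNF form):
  $\text{False}$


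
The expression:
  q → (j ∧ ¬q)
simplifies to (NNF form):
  ¬q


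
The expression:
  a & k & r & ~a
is never true.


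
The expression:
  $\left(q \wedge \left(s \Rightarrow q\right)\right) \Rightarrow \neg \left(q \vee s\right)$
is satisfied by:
  {q: False}


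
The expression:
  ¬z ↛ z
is always true.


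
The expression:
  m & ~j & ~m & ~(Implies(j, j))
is never true.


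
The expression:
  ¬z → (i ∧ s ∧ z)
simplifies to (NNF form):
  z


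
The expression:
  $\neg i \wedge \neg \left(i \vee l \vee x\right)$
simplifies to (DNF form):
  $\neg i \wedge \neg l \wedge \neg x$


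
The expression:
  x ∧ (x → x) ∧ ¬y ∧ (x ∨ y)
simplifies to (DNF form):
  x ∧ ¬y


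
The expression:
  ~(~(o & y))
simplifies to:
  o & y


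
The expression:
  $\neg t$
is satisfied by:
  {t: False}


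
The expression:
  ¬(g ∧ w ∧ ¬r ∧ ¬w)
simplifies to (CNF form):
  True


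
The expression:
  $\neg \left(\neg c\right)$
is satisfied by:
  {c: True}


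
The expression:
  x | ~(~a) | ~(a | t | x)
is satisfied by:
  {a: True, x: True, t: False}
  {a: True, t: False, x: False}
  {x: True, t: False, a: False}
  {x: False, t: False, a: False}
  {a: True, x: True, t: True}
  {a: True, t: True, x: False}
  {x: True, t: True, a: False}


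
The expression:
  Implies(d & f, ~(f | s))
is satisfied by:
  {d: False, f: False}
  {f: True, d: False}
  {d: True, f: False}


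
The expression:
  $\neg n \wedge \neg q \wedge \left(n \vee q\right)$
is never true.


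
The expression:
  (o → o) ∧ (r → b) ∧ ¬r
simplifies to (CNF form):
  ¬r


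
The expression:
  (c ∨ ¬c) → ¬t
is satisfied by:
  {t: False}


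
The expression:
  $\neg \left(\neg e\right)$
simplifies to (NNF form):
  $e$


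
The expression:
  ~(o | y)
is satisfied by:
  {y: False, o: False}


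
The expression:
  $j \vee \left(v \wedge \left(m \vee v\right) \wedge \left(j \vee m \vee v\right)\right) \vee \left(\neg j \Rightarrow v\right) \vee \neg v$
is always true.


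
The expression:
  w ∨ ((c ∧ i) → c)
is always true.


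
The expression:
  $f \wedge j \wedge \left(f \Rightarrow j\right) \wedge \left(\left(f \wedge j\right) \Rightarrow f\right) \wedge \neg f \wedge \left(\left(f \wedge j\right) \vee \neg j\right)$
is never true.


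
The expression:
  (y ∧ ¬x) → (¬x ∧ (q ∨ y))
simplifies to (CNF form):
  True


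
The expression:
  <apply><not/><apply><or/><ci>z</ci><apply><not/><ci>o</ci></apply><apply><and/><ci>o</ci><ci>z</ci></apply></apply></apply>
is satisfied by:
  {o: True, z: False}


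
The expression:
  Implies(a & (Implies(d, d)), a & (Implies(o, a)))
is always true.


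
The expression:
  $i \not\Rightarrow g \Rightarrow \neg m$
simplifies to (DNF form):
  $g \vee \neg i \vee \neg m$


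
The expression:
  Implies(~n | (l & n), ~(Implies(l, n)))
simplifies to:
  (l & ~n) | (n & ~l)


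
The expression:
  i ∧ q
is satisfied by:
  {i: True, q: True}


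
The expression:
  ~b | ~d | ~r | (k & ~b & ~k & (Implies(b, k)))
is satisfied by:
  {d: False, b: False, r: False}
  {r: True, d: False, b: False}
  {b: True, d: False, r: False}
  {r: True, b: True, d: False}
  {d: True, r: False, b: False}
  {r: True, d: True, b: False}
  {b: True, d: True, r: False}


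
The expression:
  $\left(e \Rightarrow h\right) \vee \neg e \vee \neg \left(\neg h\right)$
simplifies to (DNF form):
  $h \vee \neg e$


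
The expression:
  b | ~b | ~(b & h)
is always true.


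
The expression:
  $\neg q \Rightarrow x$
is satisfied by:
  {x: True, q: True}
  {x: True, q: False}
  {q: True, x: False}


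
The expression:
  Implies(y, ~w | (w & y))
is always true.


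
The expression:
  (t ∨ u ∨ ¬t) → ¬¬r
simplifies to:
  r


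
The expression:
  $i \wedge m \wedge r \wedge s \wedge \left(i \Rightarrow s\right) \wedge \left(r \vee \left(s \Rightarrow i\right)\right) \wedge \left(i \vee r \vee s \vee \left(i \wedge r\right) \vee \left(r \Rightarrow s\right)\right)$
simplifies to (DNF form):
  $i \wedge m \wedge r \wedge s$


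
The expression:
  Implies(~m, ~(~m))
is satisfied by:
  {m: True}


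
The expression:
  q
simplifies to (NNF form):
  q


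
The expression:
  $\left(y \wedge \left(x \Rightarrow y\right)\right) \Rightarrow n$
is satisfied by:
  {n: True, y: False}
  {y: False, n: False}
  {y: True, n: True}


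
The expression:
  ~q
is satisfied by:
  {q: False}


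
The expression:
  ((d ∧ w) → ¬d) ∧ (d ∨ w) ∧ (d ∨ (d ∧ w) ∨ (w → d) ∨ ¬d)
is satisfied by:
  {d: True, w: False}
  {w: True, d: False}


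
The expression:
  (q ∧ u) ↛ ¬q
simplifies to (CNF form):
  q ∧ u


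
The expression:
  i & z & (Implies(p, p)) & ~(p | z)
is never true.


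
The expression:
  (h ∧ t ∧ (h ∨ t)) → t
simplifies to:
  True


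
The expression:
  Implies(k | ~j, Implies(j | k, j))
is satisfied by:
  {j: True, k: False}
  {k: False, j: False}
  {k: True, j: True}


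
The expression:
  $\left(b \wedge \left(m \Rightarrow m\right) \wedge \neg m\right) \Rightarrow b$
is always true.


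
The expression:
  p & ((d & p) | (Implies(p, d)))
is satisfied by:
  {p: True, d: True}


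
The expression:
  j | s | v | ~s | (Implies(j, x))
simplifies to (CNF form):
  True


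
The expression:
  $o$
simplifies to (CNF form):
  $o$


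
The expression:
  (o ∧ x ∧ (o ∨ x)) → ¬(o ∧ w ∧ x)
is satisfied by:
  {w: False, o: False, x: False}
  {x: True, w: False, o: False}
  {o: True, w: False, x: False}
  {x: True, o: True, w: False}
  {w: True, x: False, o: False}
  {x: True, w: True, o: False}
  {o: True, w: True, x: False}


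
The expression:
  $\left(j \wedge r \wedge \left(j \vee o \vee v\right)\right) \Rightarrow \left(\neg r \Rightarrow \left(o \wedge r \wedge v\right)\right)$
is always true.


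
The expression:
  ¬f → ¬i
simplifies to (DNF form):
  f ∨ ¬i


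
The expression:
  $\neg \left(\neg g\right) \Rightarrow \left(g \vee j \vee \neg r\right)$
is always true.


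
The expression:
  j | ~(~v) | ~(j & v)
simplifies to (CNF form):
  True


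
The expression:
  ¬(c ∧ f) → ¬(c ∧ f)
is always true.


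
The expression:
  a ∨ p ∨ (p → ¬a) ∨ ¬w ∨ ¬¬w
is always true.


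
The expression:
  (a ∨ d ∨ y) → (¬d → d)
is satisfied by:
  {d: True, y: False, a: False}
  {a: True, d: True, y: False}
  {d: True, y: True, a: False}
  {a: True, d: True, y: True}
  {a: False, y: False, d: False}


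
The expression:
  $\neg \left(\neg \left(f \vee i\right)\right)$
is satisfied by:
  {i: True, f: True}
  {i: True, f: False}
  {f: True, i: False}


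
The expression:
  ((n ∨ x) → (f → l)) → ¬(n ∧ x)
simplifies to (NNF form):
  (f ∧ ¬l) ∨ ¬n ∨ ¬x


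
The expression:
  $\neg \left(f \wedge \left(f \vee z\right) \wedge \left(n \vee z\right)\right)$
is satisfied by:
  {z: False, f: False, n: False}
  {n: True, z: False, f: False}
  {z: True, n: False, f: False}
  {n: True, z: True, f: False}
  {f: True, n: False, z: False}


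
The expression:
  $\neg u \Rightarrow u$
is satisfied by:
  {u: True}


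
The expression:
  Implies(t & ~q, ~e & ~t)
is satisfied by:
  {q: True, t: False}
  {t: False, q: False}
  {t: True, q: True}


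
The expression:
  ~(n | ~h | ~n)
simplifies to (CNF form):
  False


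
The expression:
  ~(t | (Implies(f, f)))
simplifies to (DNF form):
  False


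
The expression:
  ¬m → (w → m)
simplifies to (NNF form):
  m ∨ ¬w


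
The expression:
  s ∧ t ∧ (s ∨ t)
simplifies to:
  s ∧ t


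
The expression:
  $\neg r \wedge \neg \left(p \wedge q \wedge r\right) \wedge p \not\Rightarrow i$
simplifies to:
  $p \wedge \neg i \wedge \neg r$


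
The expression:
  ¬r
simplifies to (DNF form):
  ¬r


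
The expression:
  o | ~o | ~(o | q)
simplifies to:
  True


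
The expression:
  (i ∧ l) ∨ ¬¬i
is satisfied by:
  {i: True}


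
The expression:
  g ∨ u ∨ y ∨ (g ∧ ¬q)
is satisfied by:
  {y: True, g: True, u: True}
  {y: True, g: True, u: False}
  {y: True, u: True, g: False}
  {y: True, u: False, g: False}
  {g: True, u: True, y: False}
  {g: True, u: False, y: False}
  {u: True, g: False, y: False}


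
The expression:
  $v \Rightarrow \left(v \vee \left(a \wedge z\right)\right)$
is always true.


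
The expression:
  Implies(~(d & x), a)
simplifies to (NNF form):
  a | (d & x)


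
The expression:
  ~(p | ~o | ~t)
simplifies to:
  o & t & ~p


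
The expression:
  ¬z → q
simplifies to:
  q ∨ z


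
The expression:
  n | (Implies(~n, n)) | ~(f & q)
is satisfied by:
  {n: True, q: False, f: False}
  {q: False, f: False, n: False}
  {f: True, n: True, q: False}
  {f: True, q: False, n: False}
  {n: True, q: True, f: False}
  {q: True, n: False, f: False}
  {f: True, q: True, n: True}


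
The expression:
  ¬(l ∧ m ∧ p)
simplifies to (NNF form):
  ¬l ∨ ¬m ∨ ¬p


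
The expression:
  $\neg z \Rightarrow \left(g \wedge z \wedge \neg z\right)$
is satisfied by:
  {z: True}


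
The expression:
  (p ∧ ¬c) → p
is always true.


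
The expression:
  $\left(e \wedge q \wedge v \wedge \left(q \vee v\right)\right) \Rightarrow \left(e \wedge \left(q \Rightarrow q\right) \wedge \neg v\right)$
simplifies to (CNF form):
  $\neg e \vee \neg q \vee \neg v$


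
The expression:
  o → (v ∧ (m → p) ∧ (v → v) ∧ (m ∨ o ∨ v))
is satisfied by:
  {v: True, p: True, m: False, o: False}
  {v: True, m: False, o: False, p: False}
  {v: True, p: True, m: True, o: False}
  {v: True, m: True, o: False, p: False}
  {p: True, m: False, o: False, v: False}
  {p: False, m: False, o: False, v: False}
  {p: True, m: True, o: False, v: False}
  {m: True, p: False, o: False, v: False}
  {p: True, o: True, v: True, m: False}
  {o: True, v: True, p: False, m: False}
  {p: True, o: True, v: True, m: True}


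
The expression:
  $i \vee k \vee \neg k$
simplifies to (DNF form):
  $\text{True}$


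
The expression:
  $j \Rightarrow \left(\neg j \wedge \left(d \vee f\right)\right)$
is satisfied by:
  {j: False}


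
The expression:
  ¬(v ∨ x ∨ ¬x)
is never true.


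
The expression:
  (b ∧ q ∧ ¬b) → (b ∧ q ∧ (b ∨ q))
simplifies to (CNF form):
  True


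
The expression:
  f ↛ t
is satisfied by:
  {f: True, t: False}


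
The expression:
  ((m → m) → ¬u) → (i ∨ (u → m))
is always true.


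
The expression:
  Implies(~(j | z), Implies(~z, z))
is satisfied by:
  {z: True, j: True}
  {z: True, j: False}
  {j: True, z: False}


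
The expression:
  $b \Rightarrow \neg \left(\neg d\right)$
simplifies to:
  $d \vee \neg b$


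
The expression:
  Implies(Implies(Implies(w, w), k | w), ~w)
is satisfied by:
  {w: False}


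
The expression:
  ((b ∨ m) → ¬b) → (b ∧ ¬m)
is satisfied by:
  {b: True}


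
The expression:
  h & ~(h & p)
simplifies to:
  h & ~p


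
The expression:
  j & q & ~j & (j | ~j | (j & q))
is never true.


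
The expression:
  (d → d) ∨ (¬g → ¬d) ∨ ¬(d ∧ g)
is always true.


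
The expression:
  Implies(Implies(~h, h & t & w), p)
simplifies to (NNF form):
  p | ~h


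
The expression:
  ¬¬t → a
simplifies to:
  a ∨ ¬t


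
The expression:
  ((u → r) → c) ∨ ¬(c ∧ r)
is always true.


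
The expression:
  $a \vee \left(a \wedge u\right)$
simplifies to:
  $a$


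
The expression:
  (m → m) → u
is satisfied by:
  {u: True}


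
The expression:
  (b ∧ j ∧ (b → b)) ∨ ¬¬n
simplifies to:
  n ∨ (b ∧ j)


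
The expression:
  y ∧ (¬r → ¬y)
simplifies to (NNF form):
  r ∧ y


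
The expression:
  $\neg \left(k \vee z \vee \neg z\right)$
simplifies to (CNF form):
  $\text{False}$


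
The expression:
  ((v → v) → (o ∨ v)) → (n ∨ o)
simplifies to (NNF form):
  n ∨ o ∨ ¬v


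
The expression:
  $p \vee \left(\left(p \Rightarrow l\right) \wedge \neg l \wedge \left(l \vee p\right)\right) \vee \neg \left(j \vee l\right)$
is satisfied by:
  {p: True, j: False, l: False}
  {p: True, l: True, j: False}
  {p: True, j: True, l: False}
  {p: True, l: True, j: True}
  {l: False, j: False, p: False}


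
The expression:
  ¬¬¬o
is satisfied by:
  {o: False}


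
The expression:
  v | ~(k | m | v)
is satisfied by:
  {v: True, m: False, k: False}
  {v: True, k: True, m: False}
  {v: True, m: True, k: False}
  {v: True, k: True, m: True}
  {k: False, m: False, v: False}


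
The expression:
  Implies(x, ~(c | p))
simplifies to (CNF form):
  (~c | ~x) & (~p | ~x)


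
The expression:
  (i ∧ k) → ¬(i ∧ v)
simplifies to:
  ¬i ∨ ¬k ∨ ¬v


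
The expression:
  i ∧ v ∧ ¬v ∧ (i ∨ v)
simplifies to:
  False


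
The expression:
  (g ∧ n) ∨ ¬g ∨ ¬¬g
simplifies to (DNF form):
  True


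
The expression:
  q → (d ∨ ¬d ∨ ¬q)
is always true.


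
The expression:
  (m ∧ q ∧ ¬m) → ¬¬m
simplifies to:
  True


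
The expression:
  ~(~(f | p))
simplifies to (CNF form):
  f | p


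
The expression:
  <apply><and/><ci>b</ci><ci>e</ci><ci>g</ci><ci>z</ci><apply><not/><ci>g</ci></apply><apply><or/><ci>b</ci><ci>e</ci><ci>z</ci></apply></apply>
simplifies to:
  <false/>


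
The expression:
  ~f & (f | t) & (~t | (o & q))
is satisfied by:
  {t: True, o: True, q: True, f: False}


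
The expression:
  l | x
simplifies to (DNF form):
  l | x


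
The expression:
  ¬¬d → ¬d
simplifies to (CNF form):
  ¬d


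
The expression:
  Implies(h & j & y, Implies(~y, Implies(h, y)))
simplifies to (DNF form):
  True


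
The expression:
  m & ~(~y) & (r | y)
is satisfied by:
  {m: True, y: True}


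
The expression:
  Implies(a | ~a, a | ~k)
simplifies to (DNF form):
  a | ~k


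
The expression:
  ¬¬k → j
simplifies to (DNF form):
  j ∨ ¬k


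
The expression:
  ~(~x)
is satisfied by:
  {x: True}


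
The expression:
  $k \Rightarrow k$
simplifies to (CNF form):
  $\text{True}$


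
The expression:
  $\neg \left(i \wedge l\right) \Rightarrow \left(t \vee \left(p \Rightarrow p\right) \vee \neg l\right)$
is always true.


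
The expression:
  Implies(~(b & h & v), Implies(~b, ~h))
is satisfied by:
  {b: True, h: False}
  {h: False, b: False}
  {h: True, b: True}


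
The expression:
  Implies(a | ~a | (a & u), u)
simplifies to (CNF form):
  u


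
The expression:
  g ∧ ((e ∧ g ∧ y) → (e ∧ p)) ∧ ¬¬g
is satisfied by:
  {p: True, g: True, e: False, y: False}
  {g: True, p: False, e: False, y: False}
  {y: True, p: True, g: True, e: False}
  {y: True, g: True, p: False, e: False}
  {p: True, e: True, g: True, y: False}
  {e: True, g: True, y: False, p: False}
  {y: True, e: True, g: True, p: True}


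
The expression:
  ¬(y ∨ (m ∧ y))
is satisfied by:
  {y: False}


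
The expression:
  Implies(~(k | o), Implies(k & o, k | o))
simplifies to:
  True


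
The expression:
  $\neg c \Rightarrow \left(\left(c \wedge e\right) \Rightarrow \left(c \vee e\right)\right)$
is always true.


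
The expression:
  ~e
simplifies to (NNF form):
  ~e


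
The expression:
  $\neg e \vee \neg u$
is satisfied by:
  {u: False, e: False}
  {e: True, u: False}
  {u: True, e: False}


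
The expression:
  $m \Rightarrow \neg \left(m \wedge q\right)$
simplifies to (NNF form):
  $\neg m \vee \neg q$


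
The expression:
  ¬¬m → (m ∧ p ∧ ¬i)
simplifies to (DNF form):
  (p ∧ ¬i) ∨ ¬m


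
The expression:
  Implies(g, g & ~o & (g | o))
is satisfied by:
  {g: False, o: False}
  {o: True, g: False}
  {g: True, o: False}


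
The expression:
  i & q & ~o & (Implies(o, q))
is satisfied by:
  {i: True, q: True, o: False}


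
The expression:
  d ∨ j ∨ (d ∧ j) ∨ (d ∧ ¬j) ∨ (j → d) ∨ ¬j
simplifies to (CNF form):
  True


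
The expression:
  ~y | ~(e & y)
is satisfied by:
  {e: False, y: False}
  {y: True, e: False}
  {e: True, y: False}
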